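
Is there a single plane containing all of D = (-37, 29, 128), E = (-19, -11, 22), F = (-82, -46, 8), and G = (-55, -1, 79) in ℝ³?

No

A normal to the plane through D, E, F is n = DE × DF = (-3150, 6930, -3150).
The plane has equation n·P = -85680. For G: n·G = -82530.
-82530 ≠ -85680, so G is off the plane.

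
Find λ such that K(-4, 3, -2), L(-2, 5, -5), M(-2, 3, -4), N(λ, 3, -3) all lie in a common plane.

-3

The points are coplanar iff KL · (KM × KN) = 0.
Expanding, this is linear in λ: (-4)λ + (-12) = 0.
So λ = -3.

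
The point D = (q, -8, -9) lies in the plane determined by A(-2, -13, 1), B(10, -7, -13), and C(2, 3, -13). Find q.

6

A normal to the plane is n = AB × AC = (140, 112, 168).
D lies in the plane iff n · AD = 0.
This gives (140)q + (-840) = 0, so q = 6.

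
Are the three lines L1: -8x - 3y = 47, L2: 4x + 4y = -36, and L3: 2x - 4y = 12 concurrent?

Yes

Intersecting L1 and L2: solving the 2×2 system gives (x, y) = (-4, -5).
Substitute into L3: (2)(-4) + (-4)(-5) = 12.
This equals 12, so (-4, -5) lies on all three lines and they are concurrent.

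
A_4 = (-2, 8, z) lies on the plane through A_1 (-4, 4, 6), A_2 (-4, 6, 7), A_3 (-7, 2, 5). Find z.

The plane through A_1, A_2, A_3 has equation −3y + 6z = 24.
Substituting A_4: (6)z + (-24) = 24, so z = 8.

8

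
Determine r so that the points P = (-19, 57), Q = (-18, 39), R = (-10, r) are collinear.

Collinearity: (R − P) must be parallel to (Q − P) = (1, -18).
Cross-multiplying the components: (r − 57)·(1) = (9)·(-18).
Solving gives r = -105.

-105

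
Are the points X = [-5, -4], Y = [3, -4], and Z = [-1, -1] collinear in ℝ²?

No

XY = (8, 0), XZ = (4, 3).
det[XY; XZ] = (8)(3) − (0)(4) = 24.
The determinant is nonzero, so they are not collinear.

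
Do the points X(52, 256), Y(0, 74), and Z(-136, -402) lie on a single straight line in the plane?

Yes

XY = (-52, -182), XZ = (-188, -658).
Twice the signed area of △XYZ is (-52)(-658) − (-182)(-188) = 0.
The triangle is degenerate (zero area), so the points are collinear.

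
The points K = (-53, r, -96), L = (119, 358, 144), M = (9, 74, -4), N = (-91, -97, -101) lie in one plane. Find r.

Coplanarity ⇔ det[KL; KM; KN] = 0.
Expanding, this is linear in r: (-4130)r + (-437780) = 0.
So r = -106.

-106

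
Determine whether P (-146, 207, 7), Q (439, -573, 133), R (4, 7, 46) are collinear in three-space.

No

PQ = (585, -780, 126), PR = (150, -200, 39).
Comparing components 2 and 3: (-780)(39) − (126)(-200) = -5220 ≠ 0, so PQ and PR are not parallel and the points are not collinear.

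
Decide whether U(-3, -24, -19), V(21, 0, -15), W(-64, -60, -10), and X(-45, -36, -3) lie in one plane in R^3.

A normal to the plane through U, V, W is n = UV × UW = (360, -460, 600).
The plane has equation n·P = -1440. For X: n·X = -1440.
Equal, so X lies in the plane and all four are coplanar.

Yes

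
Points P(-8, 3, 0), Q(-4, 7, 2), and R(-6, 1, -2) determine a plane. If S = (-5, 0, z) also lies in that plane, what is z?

Coplanarity requires PQ · (PR × PS) = 0.
PQ = (4, 4, 2), PR = (2, -2, -2); the triple product is linear in z with coefficient -16 and constant term -48.
Setting it to zero: z = -3.

-3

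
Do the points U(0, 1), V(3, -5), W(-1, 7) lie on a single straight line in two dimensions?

UV = (3, -6), UW = (-1, 6).
det[UV; UW] = (3)(6) − (-6)(-1) = 12.
The determinant is nonzero, so they are not collinear.

No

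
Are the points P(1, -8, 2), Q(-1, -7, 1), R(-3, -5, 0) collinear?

PQ = (-2, 1, -1), PR = (-4, 3, -2).
PQ × PR = (1, 0, -2).
The cross product is nonzero, so the points do not lie on one line.

No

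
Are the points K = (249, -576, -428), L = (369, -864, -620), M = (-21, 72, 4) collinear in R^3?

KL = (120, -288, -192), KM = (-270, 648, 432).
Each component of KM is -9/4 times the corresponding component of KL, so KM = -9/4·KL and the points are collinear.

Yes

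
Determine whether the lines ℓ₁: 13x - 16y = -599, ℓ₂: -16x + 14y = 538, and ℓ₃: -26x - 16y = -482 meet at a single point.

Lines aᵢx + bᵢy = cᵢ with pairwise distinct directions are concurrent exactly when det[aᵢ bᵢ cᵢ] = 0.
Here the determinant is 0.
It vanishes, so the lines are concurrent at (-3, 35).

Yes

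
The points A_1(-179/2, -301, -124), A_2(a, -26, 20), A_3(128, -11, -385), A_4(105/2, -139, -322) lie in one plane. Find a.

Normal to plane A_1A_3A_4: n = (-15138, 6003, -5945); plane equation n·P = 285128.
Requiring n·A_2 = 285128: (-15138)a + (-274978) = 285128.
So a = -37.

-37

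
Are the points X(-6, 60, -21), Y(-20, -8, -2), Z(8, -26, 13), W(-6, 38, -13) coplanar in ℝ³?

The four points are coplanar iff the 3×3 determinant with rows XY, XZ, XW is zero.
Rows: (-14, -68, 19), (14, -86, 34), (0, -22, 8).
Expanding along the first row: (-14)(60) − (-68)(112) + (19)(-308) = 924.
Nonzero ⇒ not coplanar.

No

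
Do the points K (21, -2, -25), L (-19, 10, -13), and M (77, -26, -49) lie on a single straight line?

KL = (-40, 12, 12), KM = (56, -24, -24).
Comparing components 3 and 1: (12)(56) − (-40)(-24) = -288 ≠ 0, so KL and KM are not parallel and the points are not collinear.

No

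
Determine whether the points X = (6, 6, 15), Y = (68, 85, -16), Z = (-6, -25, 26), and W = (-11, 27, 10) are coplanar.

A normal to the plane through X, Y, Z is n = XY × XZ = (-92, -310, -974).
The plane has equation n·P = -17022. For W: n·W = -17098.
-17098 ≠ -17022, so W is off the plane.

No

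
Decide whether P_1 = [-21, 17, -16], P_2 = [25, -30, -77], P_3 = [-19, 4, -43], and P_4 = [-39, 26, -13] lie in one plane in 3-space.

Yes

With P_1 as base: P_1P_2 = (46, -47, -61), P_1P_3 = (2, -13, -27), P_1P_4 = (-18, 9, 3).
P_1P_3 × P_1P_4 = (204, 480, -216).
P_1P_2 · (P_1P_3 × P_1P_4) = 0.
The scalar triple product vanishes, so the four points are coplanar.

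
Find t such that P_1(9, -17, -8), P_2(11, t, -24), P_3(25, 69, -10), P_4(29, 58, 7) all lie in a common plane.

23

Coplanarity ⇔ det[P_1P_2; P_1P_3; P_1P_4] = 0.
Expanding, this is linear in t: (-280)t + (6440) = 0.
So t = 23.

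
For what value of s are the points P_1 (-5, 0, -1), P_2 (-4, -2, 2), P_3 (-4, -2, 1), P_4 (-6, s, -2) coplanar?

2

Normal to plane P_1P_2P_3: n = (2, 1, 0); plane equation n·P = -10.
Requiring n·P_4 = -10: (1)s + (-12) = -10.
So s = 2.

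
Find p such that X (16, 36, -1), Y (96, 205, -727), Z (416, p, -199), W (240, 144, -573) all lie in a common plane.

23

Normal to plane XYW: n = (-18260, -116864, -29216); plane equation n·P = -4470048.
Requiring n·Z = -4470048: (-116864)p + (-1782176) = -4470048.
So p = 23.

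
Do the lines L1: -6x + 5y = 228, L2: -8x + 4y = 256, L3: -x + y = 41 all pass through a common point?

Yes

The three lines meet at one point iff the augmented coefficient matrix [aᵢ bᵢ cᵢ] has rank < 3, i.e. its determinant vanishes.
Here the determinant is 0.
It vanishes, so the lines are concurrent at (-23, 18).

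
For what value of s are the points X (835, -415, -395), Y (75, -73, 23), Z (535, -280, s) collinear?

-230

Collinearity requires XY × XZ = 0; each component is linear in s.
The x-component gives (342)s + (78660) = 0, so s = -230.
The remaining components then also vanish.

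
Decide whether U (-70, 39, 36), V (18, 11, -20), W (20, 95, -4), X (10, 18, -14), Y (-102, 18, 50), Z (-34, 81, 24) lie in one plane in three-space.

The plane through U, V, W has normal n = UV × UW = (4256, -1520, 7448) and equation n·P = -89072.
Checking the remaining points: n·X = -89072, n·Y = -89072, n·Z = -89072.
All equal -89072, so all 6 points lie in one plane.

Yes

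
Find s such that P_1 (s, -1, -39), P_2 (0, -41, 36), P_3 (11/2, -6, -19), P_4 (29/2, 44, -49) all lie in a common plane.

6

Coplanarity ⇔ det[P_1P_2; P_1P_3; P_1P_4] = 0.
Expanding, this is linear in s: (-1700)s + (10200) = 0.
So s = 6.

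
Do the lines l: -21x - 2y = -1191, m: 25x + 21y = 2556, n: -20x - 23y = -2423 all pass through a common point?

No

The three lines meet at one point iff the augmented coefficient matrix [aᵢ bᵢ cᵢ] has rank < 3, i.e. its determinant vanishes.
Here the determinant is -310.
Nonzero, so no common point exists.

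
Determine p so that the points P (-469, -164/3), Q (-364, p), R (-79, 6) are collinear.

Collinearity: (Q − P) must be parallel to (R − P) = (390, 182/3).
Cross-multiplying the components: (p − (-164/3))·(390) = (105)·(182/3).
Solving gives p = -115/3.

-115/3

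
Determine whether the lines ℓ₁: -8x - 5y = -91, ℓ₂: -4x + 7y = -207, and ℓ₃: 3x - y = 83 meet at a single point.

Yes

The three lines meet at one point iff the augmented coefficient matrix [aᵢ bᵢ cᵢ] has rank < 3, i.e. its determinant vanishes.
Here the determinant is 0.
It vanishes, so the lines are concurrent at (22, -17).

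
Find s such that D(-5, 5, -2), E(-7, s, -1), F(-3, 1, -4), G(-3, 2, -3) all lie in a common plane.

8

Normal to plane DFG: n = (-2, -2, 2); plane equation n·P = -4.
Requiring n·E = -4: (-2)s + (12) = -4.
So s = 8.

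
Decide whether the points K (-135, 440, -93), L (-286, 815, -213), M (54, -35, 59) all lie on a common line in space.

KL = (-151, 375, -120), KM = (189, -475, 152).
Comparing components 3 and 1: (-120)(189) − (-151)(152) = 272 ≠ 0, so KL and KM are not parallel and the points are not collinear.

No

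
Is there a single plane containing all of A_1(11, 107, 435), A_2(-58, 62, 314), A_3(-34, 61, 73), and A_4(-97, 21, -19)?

The four points are coplanar iff the 3×3 determinant with rows A_1A_2, A_1A_3, A_1A_4 is zero.
Rows: (-69, -45, -121), (-45, -46, -362), (-108, -86, -454).
Expanding along the first row: (-69)(-10248) − (-45)(-18666) + (-121)(-1098) = 0.
Zero determinant ⇒ coplanar.

Yes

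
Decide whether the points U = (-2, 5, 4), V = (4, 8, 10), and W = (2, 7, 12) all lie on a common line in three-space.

UV = (6, 3, 6), UW = (4, 2, 8).
UV × UW = (12, -24, 0).
The cross product is nonzero, so the points do not lie on one line.

No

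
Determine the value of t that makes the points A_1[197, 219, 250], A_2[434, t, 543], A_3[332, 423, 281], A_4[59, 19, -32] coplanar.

569

Coplanarity ⇔ det[A_1A_2; A_1A_3; A_1A_4] = 0.
Expanding, this is linear in t: (33792)t + (-19227648) = 0.
So t = 569.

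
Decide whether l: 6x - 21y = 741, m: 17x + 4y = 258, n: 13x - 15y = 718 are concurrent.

The three lines meet at one point iff the augmented coefficient matrix [aᵢ bᵢ cᵢ] has rank < 3, i.e. its determinant vanishes.
Here the determinant is -1143.
Nonzero, so no common point exists.

No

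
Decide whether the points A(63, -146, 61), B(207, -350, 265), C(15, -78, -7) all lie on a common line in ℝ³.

Yes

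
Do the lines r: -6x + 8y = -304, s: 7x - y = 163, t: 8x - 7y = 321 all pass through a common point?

Yes

Intersecting r and s: solving the 2×2 system gives (x, y) = (20, -23).
Substitute into t: (8)(20) + (-7)(-23) = 321.
This equals 321, so (20, -23) lies on all three lines and they are concurrent.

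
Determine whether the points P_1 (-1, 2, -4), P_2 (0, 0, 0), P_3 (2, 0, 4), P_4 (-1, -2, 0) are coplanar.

Yes

The four points are coplanar iff the 3×3 determinant with rows P_1P_2, P_1P_3, P_1P_4 is zero.
Rows: (1, -2, 4), (3, -2, 8), (0, -4, 4).
Expanding along the first row: (1)(24) − (-2)(12) + (4)(-12) = 0.
Zero determinant ⇒ coplanar.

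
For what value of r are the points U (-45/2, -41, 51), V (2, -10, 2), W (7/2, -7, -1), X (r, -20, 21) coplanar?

-15/2

Coplanarity ⇔ det[UV; UW; UX] = 0.
Expanding, this is linear in r: (54)r + (405) = 0.
So r = -15/2.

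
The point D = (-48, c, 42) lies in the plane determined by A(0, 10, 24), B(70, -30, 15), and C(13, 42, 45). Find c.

A normal to the plane is n = AB × AC = (-552, -1587, 2760).
D lies in the plane iff n · AD = 0.
This gives (-1587)c + (92046) = 0, so c = 58.

58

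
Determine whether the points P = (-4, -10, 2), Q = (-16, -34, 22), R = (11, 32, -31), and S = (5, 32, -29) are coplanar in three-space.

Yes

The four points are coplanar iff the 3×3 determinant with rows PQ, PR, PS is zero.
Rows: (-12, -24, 20), (15, 42, -33), (9, 42, -31).
Expanding along the first row: (-12)(84) − (-24)(-168) + (20)(252) = 0.
Zero determinant ⇒ coplanar.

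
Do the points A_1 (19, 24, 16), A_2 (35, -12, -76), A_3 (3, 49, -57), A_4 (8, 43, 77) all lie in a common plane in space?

A normal to the plane through A_1, A_2, A_3 is n = A_1A_2 × A_1A_3 = (4928, 2640, -176).
The plane has equation n·P = 154176. For A_4: n·A_4 = 139392.
139392 ≠ 154176, so A_4 is off the plane.

No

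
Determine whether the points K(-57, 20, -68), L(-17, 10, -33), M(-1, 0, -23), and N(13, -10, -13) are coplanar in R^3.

With K as base: KL = (40, -10, 35), KM = (56, -20, 45), KN = (70, -30, 55).
KM × KN = (250, 70, -280).
KL · (KM × KN) = -500.
Since -500 ≠ 0, the four points are not coplanar.

No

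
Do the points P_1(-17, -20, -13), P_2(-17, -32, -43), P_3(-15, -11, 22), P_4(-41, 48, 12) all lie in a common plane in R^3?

With P_1 as base: P_1P_2 = (0, -12, -30), P_1P_3 = (2, 9, 35), P_1P_4 = (-24, 68, 25).
P_1P_3 × P_1P_4 = (-2155, -890, 352).
P_1P_2 · (P_1P_3 × P_1P_4) = 120.
Since 120 ≠ 0, the four points are not coplanar.

No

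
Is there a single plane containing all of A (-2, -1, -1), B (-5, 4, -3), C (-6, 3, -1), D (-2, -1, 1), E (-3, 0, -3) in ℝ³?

The plane through A, B, C has normal n = AB × AC = (8, 8, 8) and equation n·P = -32.
Checking the remaining points: n·D = -16, n·E = -48.
Since n·D = -16 ≠ -32, D is off the plane and the points are not all coplanar.

No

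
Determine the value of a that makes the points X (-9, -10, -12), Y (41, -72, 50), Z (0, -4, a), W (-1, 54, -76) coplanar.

The points are coplanar iff XY · (XZ × XW) = 0.
Expanding, this is linear in a: (-3696)a + (-66528) = 0.
So a = -18.

-18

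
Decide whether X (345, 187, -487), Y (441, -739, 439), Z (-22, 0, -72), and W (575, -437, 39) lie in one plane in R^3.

No

With X as base: XY = (96, -926, 926), XZ = (-367, -187, 415), XW = (230, -624, 526).
XZ × XW = (160598, 288492, 272018).
XY · (XZ × XW) = 162484.
Since 162484 ≠ 0, the four points are not coplanar.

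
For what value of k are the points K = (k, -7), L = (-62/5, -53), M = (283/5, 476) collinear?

-32/5

Collinearity: (K − L) must be parallel to (M − L) = (69, 529).
Cross-multiplying the components: (k − (-62/5))·(529) = (46)·(69).
Solving gives k = -32/5.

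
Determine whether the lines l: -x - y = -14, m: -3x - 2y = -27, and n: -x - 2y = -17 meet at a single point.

No

Intersecting l and m: solving the 2×2 system gives (x, y) = (-1, 15).
Substitute into n: (-1)(-1) + (-2)(15) = -29.
But n requires -17 ≠ -29, so the three lines have no common point.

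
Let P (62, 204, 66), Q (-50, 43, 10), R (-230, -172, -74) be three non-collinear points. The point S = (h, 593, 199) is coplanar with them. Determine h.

325

The plane through P, Q, R has equation 1484x + 672y − 4900z = -94304.
Substituting S: (1484)h + (-576604) = -94304, so h = 325.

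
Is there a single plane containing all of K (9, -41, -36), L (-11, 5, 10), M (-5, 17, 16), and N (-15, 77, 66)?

A normal to the plane through K, L, M is n = KL × KM = (-276, 396, -516).
The plane has equation n·P = -144. For N: n·N = 576.
576 ≠ -144, so N is off the plane.

No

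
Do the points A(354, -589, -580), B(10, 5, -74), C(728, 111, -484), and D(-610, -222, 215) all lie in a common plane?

Yes

With A as base: AB = (-344, 594, 506), AC = (374, 700, 96), AD = (-964, 367, 795).
AC × AD = (521268, -389874, 812058).
AB · (AC × AD) = 0.
The scalar triple product vanishes, so the four points are coplanar.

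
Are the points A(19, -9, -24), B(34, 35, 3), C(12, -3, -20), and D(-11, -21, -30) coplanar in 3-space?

The four points are coplanar iff the 3×3 determinant with rows AB, AC, AD is zero.
Rows: (15, 44, 27), (-7, 6, 4), (-30, -12, -6).
Expanding along the first row: (15)(12) − (44)(162) + (27)(264) = 180.
Nonzero ⇒ not coplanar.

No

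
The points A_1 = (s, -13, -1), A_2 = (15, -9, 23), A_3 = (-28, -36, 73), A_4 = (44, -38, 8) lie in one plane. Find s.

43

Coplanarity ⇔ det[A_1A_2; A_1A_3; A_1A_4] = 0.
Expanding, this is linear in s: (-1855)s + (79765) = 0.
So s = 43.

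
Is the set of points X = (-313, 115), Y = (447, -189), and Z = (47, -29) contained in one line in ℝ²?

Yes

XY = (760, -304), XZ = (360, -144).
Checking proportionality: XZ = 9/19·XY, so the vectors are parallel and the points are collinear.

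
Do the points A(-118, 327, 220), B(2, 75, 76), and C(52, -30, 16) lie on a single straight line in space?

Yes

AB = (120, -252, -144), AC = (170, -357, -204).
AB × AC = (0, 0, 0).
The cross product vanishes, so the three points are collinear.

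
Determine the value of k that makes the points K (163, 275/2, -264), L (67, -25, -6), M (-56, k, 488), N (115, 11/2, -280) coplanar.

-176

Normal to plane KLN: n = (36656, -13920, 4872); plane equation n·P = 2774720.
Requiring n·M = 2774720: (-13920)k + (324800) = 2774720.
So k = -176.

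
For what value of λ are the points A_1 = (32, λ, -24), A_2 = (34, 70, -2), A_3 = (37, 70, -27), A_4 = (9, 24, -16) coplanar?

62

Coplanarity ⇔ det[A_1A_2; A_1A_3; A_1A_4] = 0.
Expanding, this is linear in λ: (-667)λ + (41354) = 0.
So λ = 62.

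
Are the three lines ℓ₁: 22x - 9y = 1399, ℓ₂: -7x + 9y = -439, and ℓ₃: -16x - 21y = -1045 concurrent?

Yes

Lines aᵢx + bᵢy = cᵢ with pairwise distinct directions are concurrent exactly when det[aᵢ bᵢ cᵢ] = 0.
Here the determinant is 0.
It vanishes, so the lines are concurrent at (64, 1).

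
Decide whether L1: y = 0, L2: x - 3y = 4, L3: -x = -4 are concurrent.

Yes

The three lines meet at one point iff the augmented coefficient matrix [aᵢ bᵢ cᵢ] has rank < 3, i.e. its determinant vanishes.
Here the determinant is 0.
It vanishes, so the lines are concurrent at (4, 0).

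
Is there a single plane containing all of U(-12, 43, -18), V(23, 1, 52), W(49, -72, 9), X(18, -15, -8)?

The four points are coplanar iff the 3×3 determinant with rows UV, UW, UX is zero.
Rows: (35, -42, 70), (61, -115, 27), (30, -58, 10).
Expanding along the first row: (35)(416) − (-42)(-200) + (70)(-88) = 0.
Zero determinant ⇒ coplanar.

Yes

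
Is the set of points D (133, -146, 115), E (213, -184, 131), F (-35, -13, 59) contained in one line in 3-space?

No

DE = (80, -38, 16), DF = (-168, 133, -56).
DE × DF = (0, 1792, 4256).
The cross product is nonzero, so the points do not lie on one line.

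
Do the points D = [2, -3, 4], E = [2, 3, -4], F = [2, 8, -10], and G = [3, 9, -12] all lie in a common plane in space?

A normal to the plane through D, E, F is n = DE × DF = (4, 0, 0).
The plane has equation n·P = 8. For G: n·G = 12.
12 ≠ 8, so G is off the plane.

No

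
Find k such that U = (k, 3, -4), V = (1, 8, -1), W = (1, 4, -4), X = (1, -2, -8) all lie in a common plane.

The points are coplanar iff UV · (UW × UX) = 0.
Expanding, this is linear in k: (2)k + (-2) = 0.
So k = 1.

1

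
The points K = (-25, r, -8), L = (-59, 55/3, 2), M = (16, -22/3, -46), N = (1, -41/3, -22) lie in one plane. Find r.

The points are coplanar iff KL · (KM × KN) = 0.
Expanding, this is linear in r: (1080)r + (2880) = 0.
So r = -8/3.

-8/3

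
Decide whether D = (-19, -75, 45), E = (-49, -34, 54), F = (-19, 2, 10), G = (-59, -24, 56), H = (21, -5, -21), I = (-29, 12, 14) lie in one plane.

The plane through D, E, F has normal n = DE × DF = (-2128, -1050, -2310) and equation n·P = 15232.
Checking the remaining points: n·G = 21392, n·H = 9072, n·I = 16772.
Since n·G = 21392 ≠ 15232, G is off the plane and the points are not all coplanar.

No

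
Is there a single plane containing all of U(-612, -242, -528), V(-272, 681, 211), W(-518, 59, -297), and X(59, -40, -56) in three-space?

No

With U as base: UV = (340, 923, 739), UW = (94, 301, 231), UX = (671, 202, 472).
UW × UX = (95410, 110633, -182983).
UV · (UW × UX) = -670778.
Since -670778 ≠ 0, the four points are not coplanar.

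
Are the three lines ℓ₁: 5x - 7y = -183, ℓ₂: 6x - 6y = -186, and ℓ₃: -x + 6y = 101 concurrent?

Intersecting ℓ₁ and ℓ₂: solving the 2×2 system gives (x, y) = (-17, 14).
Substitute into ℓ₃: (-1)(-17) + (6)(14) = 101.
This equals 101, so (-17, 14) lies on all three lines and they are concurrent.

Yes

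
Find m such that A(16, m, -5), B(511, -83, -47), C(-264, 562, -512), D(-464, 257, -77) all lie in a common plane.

41

The points are coplanar iff AB · (AC × AD) = 0.
Expanding, this is linear in m: (-430125)m + (17635125) = 0.
So m = 41.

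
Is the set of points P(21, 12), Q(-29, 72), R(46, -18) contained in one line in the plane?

PQ = (-50, 60), PR = (25, -30).
Checking proportionality: PR = -1/2·PQ, so the vectors are parallel and the points are collinear.

Yes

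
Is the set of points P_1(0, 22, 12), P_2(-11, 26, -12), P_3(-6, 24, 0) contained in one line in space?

P_1P_2 = (-11, 4, -24), P_1P_3 = (-6, 2, -12).
Comparing components 3 and 1: (-24)(-6) − (-11)(-12) = 12 ≠ 0, so P_1P_2 and P_1P_3 are not parallel and the points are not collinear.

No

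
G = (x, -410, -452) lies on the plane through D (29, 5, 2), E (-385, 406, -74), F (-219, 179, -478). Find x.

376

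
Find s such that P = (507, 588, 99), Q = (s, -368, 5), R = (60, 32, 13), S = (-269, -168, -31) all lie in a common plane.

Coplanarity ⇔ det[PQ; PR; PS] = 0.
Expanding, this is linear in s: (7264)s + (-3138048) = 0.
So s = 432.

432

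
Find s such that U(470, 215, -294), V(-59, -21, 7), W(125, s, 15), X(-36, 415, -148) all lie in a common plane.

-277

Normal to plane UVX: n = (-94656, -75072, -225216); plane equation n·P = 5584704.
Requiring n·W = 5584704: (-75072)s + (-15210240) = 5584704.
So s = -277.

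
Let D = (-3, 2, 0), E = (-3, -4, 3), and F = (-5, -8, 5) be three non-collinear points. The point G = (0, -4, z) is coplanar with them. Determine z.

Coplanarity requires DE · (DF × DG) = 0.
DE = (0, -6, 3), DF = (-2, -10, 5); the triple product is linear in z with coefficient -12 and constant term 36.
Setting it to zero: z = 3.

3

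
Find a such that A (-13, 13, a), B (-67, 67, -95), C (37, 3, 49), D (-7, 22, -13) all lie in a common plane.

-23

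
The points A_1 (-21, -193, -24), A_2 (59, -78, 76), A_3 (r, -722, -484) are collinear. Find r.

Direction A_1A_2 = (80, 115, 100). From the y-coordinate of A_3, the parameter along the line is τ = (-722 − (-193))/115 = -23/5.
Then r = (-21) + (-23/5)·(80) = -389.

-389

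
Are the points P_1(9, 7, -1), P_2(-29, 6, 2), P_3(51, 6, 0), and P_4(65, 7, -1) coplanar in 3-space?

The four points are coplanar iff the 3×3 determinant with rows P_1P_2, P_1P_3, P_1P_4 is zero.
Rows: (-38, -1, 3), (42, -1, 1), (56, 0, 0).
Expanding along the first row: (-38)(0) − (-1)(-56) + (3)(56) = 112.
Nonzero ⇒ not coplanar.

No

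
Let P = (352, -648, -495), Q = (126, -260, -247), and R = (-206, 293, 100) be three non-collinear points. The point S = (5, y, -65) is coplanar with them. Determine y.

-4

Coplanarity requires PQ · (PR × PS) = 0.
PQ = (-226, 388, 248), PR = (-558, 941, 595); the triple product is linear in y with coefficient -3914 and constant term -15656.
Setting it to zero: y = -4.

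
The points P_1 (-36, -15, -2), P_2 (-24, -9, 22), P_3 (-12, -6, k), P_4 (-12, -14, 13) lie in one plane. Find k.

Coplanarity ⇔ det[P_1P_2; P_1P_3; P_1P_4] = 0.
Expanding, this is linear in k: (132)k + (-4884) = 0.
So k = 37.

37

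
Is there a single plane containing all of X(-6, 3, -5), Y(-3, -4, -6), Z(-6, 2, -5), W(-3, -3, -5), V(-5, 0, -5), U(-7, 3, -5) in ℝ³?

No

The plane through X, Y, Z has normal n = XY × XZ = (-1, 0, -3) and equation n·P = 21.
Checking the remaining points: n·W = 18, n·V = 20, n·U = 22.
Since n·W = 18 ≠ 21, W is off the plane and the points are not all coplanar.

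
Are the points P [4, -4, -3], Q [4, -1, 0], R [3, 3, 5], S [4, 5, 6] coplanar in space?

A normal to the plane through P, Q, R is n = PQ × PR = (3, -3, 3).
The plane has equation n·X = 15. For S: n·S = 15.
Equal, so S lies in the plane and all four are coplanar.

Yes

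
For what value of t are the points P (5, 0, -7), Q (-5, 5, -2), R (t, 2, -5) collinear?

1

Direction PQ = (-10, 5, 5). From the y-coordinate of R, the parameter along the line is τ = (2 − 0)/5 = 2/5.
Then t = 5 + 2/5·(-10) = 1.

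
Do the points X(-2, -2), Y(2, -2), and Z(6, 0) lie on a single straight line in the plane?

No

XY = (4, 0), XZ = (8, 2).
Twice the signed area of △XYZ is (4)(2) − (0)(8) = 8.
The area is nonzero, so the three points are not collinear.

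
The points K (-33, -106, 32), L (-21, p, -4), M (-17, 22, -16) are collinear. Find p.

Direction KM = (16, 128, -48). From the x-coordinate of L, the parameter along the line is τ = (-21 − (-33))/16 = 3/4.
Then p = (-106) + 3/4·(128) = -10.

-10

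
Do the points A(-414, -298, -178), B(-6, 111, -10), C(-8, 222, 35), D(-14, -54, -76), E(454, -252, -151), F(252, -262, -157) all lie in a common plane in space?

No

The plane through A, B, C has normal n = AB × AC = (-243, -18696, 46106) and equation n·P = -2534858.
Checking the remaining points: n·D = -2491070, n·E = -2360936, n·F = -2401526.
Since n·D = -2491070 ≠ -2534858, D is off the plane and the points are not all coplanar.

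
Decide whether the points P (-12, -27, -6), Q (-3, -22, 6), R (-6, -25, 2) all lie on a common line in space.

PQ = (9, 5, 12), PR = (6, 2, 8).
Comparing components 2 and 3: (5)(8) − (12)(2) = 16 ≠ 0, so PQ and PR are not parallel and the points are not collinear.

No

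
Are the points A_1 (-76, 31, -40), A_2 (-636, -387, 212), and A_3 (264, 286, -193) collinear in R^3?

No

A_1A_2 = (-560, -418, 252), A_1A_3 = (340, 255, -153).
Comparing components 2 and 3: (-418)(-153) − (252)(255) = -306 ≠ 0, so A_1A_2 and A_1A_3 are not parallel and the points are not collinear.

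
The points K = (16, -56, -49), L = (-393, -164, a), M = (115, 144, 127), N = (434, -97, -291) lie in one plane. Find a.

Coplanarity ⇔ det[KL; KM; KN] = 0.
Expanding, this is linear in a: (-87659)a + (2016157) = 0.
So a = 23.

23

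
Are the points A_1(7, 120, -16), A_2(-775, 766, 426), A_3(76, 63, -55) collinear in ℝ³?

A_1A_2 = (-782, 646, 442), A_1A_3 = (69, -57, -39).
A_1A_2 × A_1A_3 = (0, 0, 0).
The cross product vanishes, so the three points are collinear.

Yes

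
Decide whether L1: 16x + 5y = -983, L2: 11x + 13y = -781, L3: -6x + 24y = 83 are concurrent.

No

Intersecting L1 and L2: solving the 2×2 system gives (x, y) = (-58, -11).
Substitute into L3: (-6)(-58) + (24)(-11) = 84.
But L3 requires 83 ≠ 84, so the three lines have no common point.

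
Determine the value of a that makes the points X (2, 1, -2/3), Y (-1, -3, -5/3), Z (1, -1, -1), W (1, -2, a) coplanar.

Normal to plane XYZ: n = (-2/3, 0, 2); plane equation n·P = -8/3.
Requiring n·W = -8/3: (2)a + (-2/3) = -8/3.
So a = -1.

-1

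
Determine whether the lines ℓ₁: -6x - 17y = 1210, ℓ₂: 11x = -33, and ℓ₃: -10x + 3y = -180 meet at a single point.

No

Lines aᵢx + bᵢy = cᵢ with pairwise distinct directions are concurrent exactly when det[aᵢ bᵢ cᵢ] = 0.
Here the determinant is 66.
Nonzero, so no common point exists.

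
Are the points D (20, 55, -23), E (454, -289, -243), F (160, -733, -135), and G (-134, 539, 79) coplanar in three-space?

No

A normal to the plane through D, E, F is n = DE × DF = (-134832, 17808, -293832).
The plane has equation n·P = 5040936. For G: n·G = 4453272.
4453272 ≠ 5040936, so G is off the plane.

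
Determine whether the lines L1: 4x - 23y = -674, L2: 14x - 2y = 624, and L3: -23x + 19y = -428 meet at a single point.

Yes

Lines aᵢx + bᵢy = cᵢ with pairwise distinct directions are concurrent exactly when det[aᵢ bᵢ cᵢ] = 0.
Here the determinant is 0.
It vanishes, so the lines are concurrent at (50, 38).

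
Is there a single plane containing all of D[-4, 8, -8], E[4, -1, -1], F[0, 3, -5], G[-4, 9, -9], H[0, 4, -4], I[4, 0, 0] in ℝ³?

No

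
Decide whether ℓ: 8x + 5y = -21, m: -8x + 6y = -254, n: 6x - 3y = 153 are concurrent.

Intersecting ℓ and m: solving the 2×2 system gives (x, y) = (13, -25).
Substitute into n: (6)(13) + (-3)(-25) = 153.
This equals 153, so (13, -25) lies on all three lines and they are concurrent.

Yes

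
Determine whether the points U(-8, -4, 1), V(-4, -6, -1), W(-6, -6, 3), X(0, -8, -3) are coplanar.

Yes

The four points are coplanar iff the 3×3 determinant with rows UV, UW, UX is zero.
Rows: (4, -2, -2), (2, -2, 2), (8, -4, -4).
Expanding along the first row: (4)(16) − (-2)(-24) + (-2)(8) = 0.
Zero determinant ⇒ coplanar.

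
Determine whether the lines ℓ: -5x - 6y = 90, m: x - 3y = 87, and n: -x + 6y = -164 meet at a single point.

No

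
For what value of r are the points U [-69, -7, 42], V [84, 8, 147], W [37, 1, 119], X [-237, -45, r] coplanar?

-35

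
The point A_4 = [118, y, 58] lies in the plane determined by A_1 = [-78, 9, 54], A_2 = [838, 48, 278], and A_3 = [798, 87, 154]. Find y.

33

Coplanarity requires A_1A_2 · (A_1A_3 × A_1A_4) = 0.
A_1A_2 = (916, 39, 224), A_1A_3 = (876, 78, 100); the triple product is linear in y with coefficient 104624 and constant term -3452592.
Setting it to zero: y = 33.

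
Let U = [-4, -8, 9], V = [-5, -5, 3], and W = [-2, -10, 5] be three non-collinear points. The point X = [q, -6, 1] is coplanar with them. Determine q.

-4

Coplanarity requires UV · (UW × UX) = 0.
UV = (-1, 3, -6), UW = (2, -2, -4); the triple product is linear in q with coefficient -24 and constant term -96.
Setting it to zero: q = -4.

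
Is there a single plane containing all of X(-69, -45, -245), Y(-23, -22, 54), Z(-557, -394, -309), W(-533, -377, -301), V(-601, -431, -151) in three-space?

Yes

The plane through X, Y, Z has normal n = XY × XZ = (102879, -142968, -4830) and equation n·P = 518259.
Checking the remaining points: n·W = 518259, n·V = 518259.
All equal 518259, so all 5 points lie in one plane.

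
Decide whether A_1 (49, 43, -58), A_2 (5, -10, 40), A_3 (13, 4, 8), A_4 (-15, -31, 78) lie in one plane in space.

No

The four points are coplanar iff the 3×3 determinant with rows A_1A_2, A_1A_3, A_1A_4 is zero.
Rows: (-44, -53, 98), (-36, -39, 66), (-64, -74, 136).
Expanding along the first row: (-44)(-420) − (-53)(-672) + (98)(168) = -672.
Nonzero ⇒ not coplanar.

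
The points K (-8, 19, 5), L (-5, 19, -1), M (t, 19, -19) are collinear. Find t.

4

Collinearity requires KL × KM = 0; each component is linear in t.
The y-component gives (-6)t + (24) = 0, so t = 4.
The remaining components then also vanish.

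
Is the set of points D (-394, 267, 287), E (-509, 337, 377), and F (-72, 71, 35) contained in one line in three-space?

DE = (-115, 70, 90), DF = (322, -196, -252).
DE × DF = (0, 0, 0).
The cross product vanishes, so the three points are collinear.

Yes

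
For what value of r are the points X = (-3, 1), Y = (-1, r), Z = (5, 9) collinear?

3

The three points are collinear iff det[XY; XZ] = 0.
This determinant is linear in r: (-8)r + (24) = 0, so r = 3.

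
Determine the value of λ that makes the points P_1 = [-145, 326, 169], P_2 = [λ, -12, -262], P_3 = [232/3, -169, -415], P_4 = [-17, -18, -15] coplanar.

32/3

Normal to plane P_1P_3P_4: n = (-109816, -101528/3, -39368/3); plane equation n·P = 2672880.
Requiring n·P_2 = 2672880: (-109816)λ + (11532752/3) = 2672880.
So λ = 32/3.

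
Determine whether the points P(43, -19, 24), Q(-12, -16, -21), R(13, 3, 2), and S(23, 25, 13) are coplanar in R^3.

Yes

A normal to the plane through P, Q, R is n = PQ × PR = (924, 140, -1120).
The plane has equation n·X = 10192. For S: n·S = 10192.
Equal, so S lies in the plane and all four are coplanar.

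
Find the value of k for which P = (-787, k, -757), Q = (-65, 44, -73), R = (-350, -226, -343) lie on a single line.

-640

Collinearity requires PQ × PR = 0; each component is linear in k.
The x-component gives (270)k + (172800) = 0, so k = -640.
The remaining components then also vanish.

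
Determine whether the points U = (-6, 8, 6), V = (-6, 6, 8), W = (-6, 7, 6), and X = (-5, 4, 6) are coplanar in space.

No

With U as base: UV = (0, -2, 2), UW = (0, -1, 0), UX = (1, -4, 0).
UW × UX = (0, 0, 1).
UV · (UW × UX) = 2.
Since 2 ≠ 0, the four points are not coplanar.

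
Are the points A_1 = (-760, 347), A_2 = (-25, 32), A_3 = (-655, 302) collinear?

A_1A_2 = (735, -315), A_1A_3 = (105, -45).
det[A_1A_2; A_1A_3] = (735)(-45) − (-315)(105) = 0.
The determinant is zero, so the points are collinear.

Yes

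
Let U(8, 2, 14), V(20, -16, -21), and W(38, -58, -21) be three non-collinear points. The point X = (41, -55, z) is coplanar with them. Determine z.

-56

Coplanarity requires UV · (UW × UX) = 0.
UV = (12, -18, -35), UW = (30, -60, -35); the triple product is linear in z with coefficient -180 and constant term -10080.
Setting it to zero: z = -56.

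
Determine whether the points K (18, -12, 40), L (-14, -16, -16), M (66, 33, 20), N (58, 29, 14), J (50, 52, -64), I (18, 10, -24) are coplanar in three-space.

No

The plane through K, L, M has normal n = KL × KM = (2600, -3328, -1248) and equation n·P = 36816.
Checking the remaining points: n·N = 36816, n·J = 36816, n·I = 43472.
Since n·I = 43472 ≠ 36816, I is off the plane and the points are not all coplanar.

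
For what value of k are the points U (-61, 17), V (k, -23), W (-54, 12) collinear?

-5

Collinearity: (V − U) must be parallel to (W − U) = (7, -5).
Cross-multiplying the components: (k − (-61))·(-5) = (-40)·(7).
Solving gives k = -5.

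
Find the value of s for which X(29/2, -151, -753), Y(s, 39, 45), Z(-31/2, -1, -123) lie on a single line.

Direction XZ = (-30, 150, 630). From the y-coordinate of Y, the parameter along the line is τ = (39 − (-151))/150 = 19/15.
Then s = 29/2 + 19/15·(-30) = -47/2.

-47/2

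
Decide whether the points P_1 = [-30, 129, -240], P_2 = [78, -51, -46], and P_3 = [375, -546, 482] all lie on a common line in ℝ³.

No

P_1P_2 = (108, -180, 194), P_1P_3 = (405, -675, 722).
P_1P_2 × P_1P_3 = (990, 594, 0).
The cross product is nonzero, so the points do not lie on one line.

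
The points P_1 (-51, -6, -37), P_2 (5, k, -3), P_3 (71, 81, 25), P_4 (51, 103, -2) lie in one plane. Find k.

22

Coplanarity ⇔ det[P_1P_2; P_1P_3; P_1P_4] = 0.
Expanding, this is linear in k: (2054)k + (-45188) = 0.
So k = 22.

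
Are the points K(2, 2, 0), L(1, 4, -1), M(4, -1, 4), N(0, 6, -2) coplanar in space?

The four points are coplanar iff the 3×3 determinant with rows KL, KM, KN is zero.
Rows: (-1, 2, -1), (2, -3, 4), (-2, 4, -2).
Expanding along the first row: (-1)(-10) − (2)(4) + (-1)(2) = 0.
Zero determinant ⇒ coplanar.

Yes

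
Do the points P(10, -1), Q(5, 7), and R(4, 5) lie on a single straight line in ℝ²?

PQ = (-5, 8), PR = (-6, 6).
Twice the signed area of △PQR is (-5)(6) − (8)(-6) = 18.
The area is nonzero, so the three points are not collinear.

No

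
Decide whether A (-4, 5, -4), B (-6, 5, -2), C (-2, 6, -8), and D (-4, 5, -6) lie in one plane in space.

No

The four points are coplanar iff the 3×3 determinant with rows AB, AC, AD is zero.
Rows: (-2, 0, 2), (2, 1, -4), (0, 0, -2).
Expanding along the first row: (-2)(-2) − (0)(-4) + (2)(0) = 4.
Nonzero ⇒ not coplanar.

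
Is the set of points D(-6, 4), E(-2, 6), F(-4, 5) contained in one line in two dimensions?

Yes

DE = (4, 2), DF = (2, 1).
Twice the signed area of △DEF is (4)(1) − (2)(2) = 0.
The triangle is degenerate (zero area), so the points are collinear.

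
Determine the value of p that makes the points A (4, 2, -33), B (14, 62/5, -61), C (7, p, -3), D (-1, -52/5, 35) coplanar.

The points are coplanar iff AB · (AC × AD) = 0.
Expanding, this is linear in p: (540)p + (0) = 0.
So p = 0.

0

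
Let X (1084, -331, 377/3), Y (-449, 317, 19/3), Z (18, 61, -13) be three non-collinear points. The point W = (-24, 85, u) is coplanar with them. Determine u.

Coplanarity requires XY · (XZ × XW) = 0.
XY = (-1533, 648, -358/3), XZ = (-1066, 392, -416/3); the triple product is linear in u with coefficient 89832 and constant term 928264.
Setting it to zero: u = -31/3.

-31/3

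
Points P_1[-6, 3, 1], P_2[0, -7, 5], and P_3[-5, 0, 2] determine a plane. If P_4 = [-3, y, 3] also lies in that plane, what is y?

-2

The plane through P_1, P_2, P_3 has equation 2x − 2y − 8z = -26.
Substituting P_4: (-2)y + (-30) = -26, so y = -2.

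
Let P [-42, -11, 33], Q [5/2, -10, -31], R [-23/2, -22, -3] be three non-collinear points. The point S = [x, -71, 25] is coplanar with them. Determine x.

Coplanarity requires PQ · (PR × PS) = 0.
PQ = (89/2, 1, -64), PR = (61/2, -11, -36); the triple product is linear in x with coefficient -740 and constant term -5920.
Setting it to zero: x = -8.

-8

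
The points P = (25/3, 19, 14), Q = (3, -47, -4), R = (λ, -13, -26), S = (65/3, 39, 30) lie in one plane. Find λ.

Normal to plane PQS: n = (-696, -464/3, 2320/3); plane equation n·X = 2088.
Requiring n·R = 2088: (-696)λ + (-18096) = 2088.
So λ = -29.

-29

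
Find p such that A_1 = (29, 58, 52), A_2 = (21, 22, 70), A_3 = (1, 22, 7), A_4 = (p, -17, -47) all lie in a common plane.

Coplanarity ⇔ det[A_1A_2; A_1A_3; A_1A_4] = 0.
Expanding, this is linear in p: (2268)p + (70308) = 0.
So p = -31.

-31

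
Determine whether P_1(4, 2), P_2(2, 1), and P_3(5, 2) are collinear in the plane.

P_1P_2 = (-2, -1), P_1P_3 = (1, 0).
Twice the signed area of △P_1P_2P_3 is (-2)(0) − (-1)(1) = 1.
The area is nonzero, so the three points are not collinear.

No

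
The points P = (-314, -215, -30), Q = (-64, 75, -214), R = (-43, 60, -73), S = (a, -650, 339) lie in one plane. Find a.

-665

Normal to plane PQR: n = (38130, -39114, -9840); plane equation n·X = -3268110.
Requiring n·S = -3268110: (38130)a + (22088340) = -3268110.
So a = -665.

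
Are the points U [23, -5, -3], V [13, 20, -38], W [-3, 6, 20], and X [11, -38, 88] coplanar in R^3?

With U as base: UV = (-10, 25, -35), UW = (-26, 11, 23), UX = (-12, -33, 91).
UW × UX = (1760, 2090, 990).
UV · (UW × UX) = 0.
The scalar triple product vanishes, so the four points are coplanar.

Yes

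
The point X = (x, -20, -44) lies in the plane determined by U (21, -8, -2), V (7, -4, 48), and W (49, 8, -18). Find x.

21

A normal to the plane is n = UV × UW = (-864, 1176, -336).
X lies in the plane iff n · UX = 0.
This gives (-864)x + (18144) = 0, so x = 21.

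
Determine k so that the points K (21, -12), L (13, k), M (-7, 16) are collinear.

The three points are collinear iff det[KL; KM] = 0.
This determinant is linear in k: (28)k + (112) = 0, so k = -4.

-4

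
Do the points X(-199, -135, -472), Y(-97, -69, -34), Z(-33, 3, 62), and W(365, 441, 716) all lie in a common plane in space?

Yes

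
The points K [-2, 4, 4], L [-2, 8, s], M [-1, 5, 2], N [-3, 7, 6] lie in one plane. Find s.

4

Normal to plane KMN: n = (8, 0, 4); plane equation n·P = 0.
Requiring n·L = 0: (4)s + (-16) = 0.
So s = 4.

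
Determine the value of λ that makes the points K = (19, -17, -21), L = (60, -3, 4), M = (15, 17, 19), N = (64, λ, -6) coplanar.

Coplanarity ⇔ det[KL; KM; KN] = 0.
Expanding, this is linear in λ: (-1740)λ + (-20880) = 0.
So λ = -12.

-12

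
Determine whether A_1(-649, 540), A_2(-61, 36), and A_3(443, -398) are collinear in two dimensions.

No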